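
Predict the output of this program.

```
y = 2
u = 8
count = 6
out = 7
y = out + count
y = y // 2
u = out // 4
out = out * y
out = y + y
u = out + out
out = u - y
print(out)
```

y = 7+6 = 13
y = 13//2 = 6
u = 7//4 = 1
out = 7*6 = 42
out = 6+6 = 12
u = 12+12 = 24
out = 24-6 = 18

18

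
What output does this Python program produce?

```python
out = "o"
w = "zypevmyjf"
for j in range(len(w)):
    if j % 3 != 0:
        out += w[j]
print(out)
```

oypvmjf

j=0: skip
j=1: add 'y' → 'oy'
j=2: add 'p' → 'oyp'
j=3: skip
j=4: add 'v' → 'oypv'
j=5: add 'm' → 'oypvm'
j=6: skip
j=7: add 'j' → 'oypvmj'
j=8: add 'f' → 'oypvmjf'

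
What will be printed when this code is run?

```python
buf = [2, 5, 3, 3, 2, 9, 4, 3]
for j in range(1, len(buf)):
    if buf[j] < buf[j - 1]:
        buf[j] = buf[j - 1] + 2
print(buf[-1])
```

17

j=1: 5>=2, unchanged → [2, 5, 3, 3, 2, 9, 4, 3]
j=2: 3<5, buf[2] = 5+2 = 7 → [2, 5, 7, 3, 2, 9, 4, 3]
j=3: 3<7, buf[3] = 7+2 = 9 → [2, 5, 7, 9, 2, 9, 4, 3]
j=4: 2<9, buf[4] = 9+2 = 11 → [2, 5, 7, 9, 11, 9, 4, 3]
j=5: 9<11, buf[5] = 11+2 = 13 → [2, 5, 7, 9, 11, 13, 4, 3]
j=6: 4<13, buf[6] = 13+2 = 15 → [2, 5, 7, 9, 11, 13, 15, 3]
j=7: 3<15, buf[7] = 15+2 = 17 → [2, 5, 7, 9, 11, 13, 15, 17]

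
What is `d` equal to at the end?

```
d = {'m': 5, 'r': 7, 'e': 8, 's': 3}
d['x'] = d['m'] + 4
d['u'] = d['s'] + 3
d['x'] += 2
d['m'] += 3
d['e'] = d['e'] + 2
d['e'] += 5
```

d['x'] = d['m']+4 = 9 → {'m': 5, 'r': 7, 'e': 8, 's': 3, 'x': 9}
d['u'] = d['s']+3 = 6 → {'m': 5, 'r': 7, 'e': 8, 's': 3, 'x': 9, 'u': 6}
d['x'] = 9+2 = 11 → {'m': 5, 'r': 7, 'e': 8, 's': 3, 'x': 11, 'u': 6}
d['m'] = 5+3 = 8 → {'m': 8, 'r': 7, 'e': 8, 's': 3, 'x': 11, 'u': 6}
d['e'] = d['e']+2 = 10 → {'m': 8, 'r': 7, 'e': 10, 's': 3, 'x': 11, 'u': 6}
d['e'] = 10+5 = 15 → {'m': 8, 'r': 7, 'e': 15, 's': 3, 'x': 11, 'u': 6}

{'m': 8, 'r': 7, 'e': 15, 's': 3, 'x': 11, 'u': 6}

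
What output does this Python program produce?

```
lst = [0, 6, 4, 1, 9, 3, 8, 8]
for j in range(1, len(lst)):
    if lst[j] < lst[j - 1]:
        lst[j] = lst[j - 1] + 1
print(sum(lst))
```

63

j=1: 6>=0, unchanged → [0, 6, 4, 1, 9, 3, 8, 8]
j=2: 4<6, lst[2] = 6+1 = 7 → [0, 6, 7, 1, 9, 3, 8, 8]
j=3: 1<7, lst[3] = 7+1 = 8 → [0, 6, 7, 8, 9, 3, 8, 8]
j=4: 9>=8, unchanged → [0, 6, 7, 8, 9, 3, 8, 8]
j=5: 3<9, lst[5] = 9+1 = 10 → [0, 6, 7, 8, 9, 10, 8, 8]
j=6: 8<10, lst[6] = 10+1 = 11 → [0, 6, 7, 8, 9, 10, 11, 8]
j=7: 8<11, lst[7] = 11+1 = 12 → [0, 6, 7, 8, 9, 10, 11, 12]
sum = 63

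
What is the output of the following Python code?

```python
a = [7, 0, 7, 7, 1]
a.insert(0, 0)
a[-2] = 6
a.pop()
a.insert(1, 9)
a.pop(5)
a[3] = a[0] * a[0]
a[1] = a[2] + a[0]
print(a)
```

insert 0 at 0 → [0, 7, 0, 7, 7, 1]
a[-2] = 6 → [0, 7, 0, 7, 6, 1]
pop() removes 1 → [0, 7, 0, 7, 6]
insert 9 at 1 → [0, 9, 7, 0, 7, 6]
pop(5) removes 6 → [0, 9, 7, 0, 7]
a[3] = a[0]*a[0] = 0*0 = 0 → [0, 9, 7, 0, 7]
a[1] = a[2]+a[0] = 7+0 = 7 → [0, 7, 7, 0, 7]

[0, 7, 7, 0, 7]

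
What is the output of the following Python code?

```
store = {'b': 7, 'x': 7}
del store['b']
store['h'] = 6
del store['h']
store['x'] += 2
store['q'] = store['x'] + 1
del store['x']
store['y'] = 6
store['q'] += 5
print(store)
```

{'q': 15, 'y': 6}

del 'b' → {'x': 7}
store['h'] = 6 → {'x': 7, 'h': 6}
del 'h' → {'x': 7}
store['x'] = 7+2 = 9 → {'x': 9}
store['q'] = store['x']+1 = 10 → {'x': 9, 'q': 10}
del 'x' → {'q': 10}
store['y'] = 6 → {'q': 10, 'y': 6}
store['q'] = 10+5 = 15 → {'q': 15, 'y': 6}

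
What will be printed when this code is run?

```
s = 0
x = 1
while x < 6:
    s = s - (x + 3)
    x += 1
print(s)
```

-30

x=1: s = 0-4 = -4
x=2: s = (-4)-5 = -9
x=3: s = (-9)-6 = -15
x=4: s = (-15)-7 = -22
x=5: s = (-22)-8 = -30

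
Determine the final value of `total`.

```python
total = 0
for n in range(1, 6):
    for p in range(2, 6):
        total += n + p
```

130

n=1,p=2: total = 0+3 = 3
n=1,p=3: total = 3+4 = 7
n=1,p=4: total = 7+5 = 12
n=1,p=5: total = 12+6 = 18
n=2,p=2: total = 18+4 = 22
n=2,p=3: total = 22+5 = 27
n=2,p=4: total = 27+6 = 33
n=2,p=5: total = 33+7 = 40
n=3,p=2: total = 40+5 = 45
n=3,p=3: total = 45+6 = 51
n=3,p=4: total = 51+7 = 58
n=3,p=5: total = 58+8 = 66
n=4,p=2: total = 66+6 = 72
n=4,p=3: total = 72+7 = 79
n=4,p=4: total = 79+8 = 87
n=4,p=5: total = 87+9 = 96
n=5,p=2: total = 96+7 = 103
n=5,p=3: total = 103+8 = 111
n=5,p=4: total = 111+9 = 120
n=5,p=5: total = 120+10 = 130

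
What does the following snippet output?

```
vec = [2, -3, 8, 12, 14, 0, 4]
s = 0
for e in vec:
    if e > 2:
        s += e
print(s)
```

e=2: not >2
e=-3: not >2
e=8: >2, s = 0+8 = 8
e=12: >2, s = 8+12 = 20
e=14: >2, s = 20+14 = 34
e=0: not >2
e=4: >2, s = 34+4 = 38

38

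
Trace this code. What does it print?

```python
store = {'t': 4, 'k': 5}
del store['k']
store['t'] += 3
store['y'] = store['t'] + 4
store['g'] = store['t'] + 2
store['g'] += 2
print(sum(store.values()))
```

del 'k' → {'t': 4}
store['t'] = 4+3 = 7 → {'t': 7}
store['y'] = store['t']+4 = 11 → {'t': 7, 'y': 11}
store['g'] = store['t']+2 = 9 → {'t': 7, 'y': 11, 'g': 9}
store['g'] = 9+2 = 11 → {'t': 7, 'y': 11, 'g': 11}
sum of values = 29

29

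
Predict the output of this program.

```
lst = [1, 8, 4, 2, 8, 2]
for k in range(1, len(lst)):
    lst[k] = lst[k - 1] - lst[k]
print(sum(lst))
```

-74

k=1: lst[1] = 1-8 = -7 → [1, -7, 4, 2, 8, 2]
k=2: lst[2] = (-7)-4 = -11 → [1, -7, -11, 2, 8, 2]
k=3: lst[3] = (-11)-2 = -13 → [1, -7, -11, -13, 8, 2]
k=4: lst[4] = (-13)-8 = -21 → [1, -7, -11, -13, -21, 2]
k=5: lst[5] = (-21)-2 = -23 → [1, -7, -11, -13, -21, -23]
sum = -74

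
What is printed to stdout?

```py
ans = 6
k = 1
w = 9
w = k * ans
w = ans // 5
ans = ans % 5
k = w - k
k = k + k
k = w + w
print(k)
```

2

w = 1*6 = 6
w = 6//5 = 1
ans = 6%5 = 1
k = 1-1 = 0
k = 0+0 = 0
k = 1+1 = 2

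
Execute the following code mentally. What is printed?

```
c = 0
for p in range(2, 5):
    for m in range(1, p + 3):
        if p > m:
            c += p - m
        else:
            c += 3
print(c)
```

37

p=2,m=1: 2>1, c = 0+1 = 1
p=2,m=2: not 2>2, c = 1+3 = 4
p=2,m=3: not 2>3, c = 4+3 = 7
p=2,m=4: not 2>4, c = 7+3 = 10
p=3,m=1: 3>1, c = 10+2 = 12
p=3,m=2: 3>2, c = 12+1 = 13
p=3,m=3: not 3>3, c = 13+3 = 16
p=3,m=4: not 3>4, c = 16+3 = 19
p=3,m=5: not 3>5, c = 19+3 = 22
p=4,m=1: 4>1, c = 22+3 = 25
p=4,m=2: 4>2, c = 25+2 = 27
p=4,m=3: 4>3, c = 27+1 = 28
p=4,m=4: not 4>4, c = 28+3 = 31
p=4,m=5: not 4>5, c = 31+3 = 34
p=4,m=6: not 4>6, c = 34+3 = 37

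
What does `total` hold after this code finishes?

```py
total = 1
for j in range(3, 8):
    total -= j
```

j=3: total = 1-3 = -2
j=4: total = (-2)-4 = -6
j=5: total = (-6)-5 = -11
j=6: total = (-11)-6 = -17
j=7: total = (-17)-7 = -24

-24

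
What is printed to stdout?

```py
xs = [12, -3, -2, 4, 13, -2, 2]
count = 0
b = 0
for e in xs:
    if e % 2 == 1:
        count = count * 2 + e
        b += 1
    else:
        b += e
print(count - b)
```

e=12: not odd; b=12
e=-3: odd, count = 0*2+(-3) = -3; b=13
e=-2: not odd; b=11
e=4: not odd; b=15
e=13: odd, count = (-3)*2+13 = 7; b=16
e=-2: not odd; b=14
e=2: not odd; b=16
count-b = 7-16 = -9

-9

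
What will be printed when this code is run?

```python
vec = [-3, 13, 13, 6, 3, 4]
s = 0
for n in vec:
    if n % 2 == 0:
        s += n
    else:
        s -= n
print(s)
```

-16

n=-3: not even, s = 0-(-3) = 3
n=13: not even, s = 3-13 = -10
n=13: not even, s = (-10)-13 = -23
n=6: even, s = (-23)+6 = -17
n=3: not even, s = (-17)-3 = -20
n=4: even, s = (-20)+4 = -16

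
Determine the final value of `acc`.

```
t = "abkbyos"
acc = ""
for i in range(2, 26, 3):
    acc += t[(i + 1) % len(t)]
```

i=2: add t[3]='b' → 'b'
i=5: add t[6]='s' → 'bs'
i=8: add t[2]='k' → 'bsk'
i=11: add t[5]='o' → 'bsko'
i=14: add t[1]='b' → 'bskob'
i=17: add t[4]='y' → 'bskoby'
i=20: add t[0]='a' → 'bskobya'
i=23: add t[3]='b' → 'bskobyab'

'bskobyab'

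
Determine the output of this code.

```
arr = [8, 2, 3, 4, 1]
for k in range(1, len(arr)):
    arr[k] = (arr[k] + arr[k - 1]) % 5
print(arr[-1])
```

3

k=1: arr[1] = (2+8)%5 = 0 → [8, 0, 3, 4, 1]
k=2: arr[2] = (3+0)%5 = 3 → [8, 0, 3, 4, 1]
k=3: arr[3] = (4+3)%5 = 2 → [8, 0, 3, 2, 1]
k=4: arr[4] = (1+2)%5 = 3 → [8, 0, 3, 2, 3]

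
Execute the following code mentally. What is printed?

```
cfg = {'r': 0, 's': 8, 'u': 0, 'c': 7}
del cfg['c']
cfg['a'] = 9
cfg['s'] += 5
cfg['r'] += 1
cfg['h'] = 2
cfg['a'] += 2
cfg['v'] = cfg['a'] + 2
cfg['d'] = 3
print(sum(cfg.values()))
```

43

del 'c' → {'r': 0, 's': 8, 'u': 0}
cfg['a'] = 9 → {'r': 0, 's': 8, 'u': 0, 'a': 9}
cfg['s'] = 8+5 = 13 → {'r': 0, 's': 13, 'u': 0, 'a': 9}
cfg['r'] = 0+1 = 1 → {'r': 1, 's': 13, 'u': 0, 'a': 9}
cfg['h'] = 2 → {'r': 1, 's': 13, 'u': 0, 'a': 9, 'h': 2}
cfg['a'] = 9+2 = 11 → {'r': 1, 's': 13, 'u': 0, 'a': 11, 'h': 2}
cfg['v'] = cfg['a']+2 = 13 → {'r': 1, 's': 13, 'u': 0, 'a': 11, 'h': 2, 'v': 13}
cfg['d'] = 3 → {'r': 1, 's': 13, 'u': 0, 'a': 11, 'h': 2, 'v': 13, 'd': 3}
sum of values = 43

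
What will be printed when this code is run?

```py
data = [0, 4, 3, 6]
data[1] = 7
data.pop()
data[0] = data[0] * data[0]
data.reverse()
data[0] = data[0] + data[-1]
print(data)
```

[3, 7, 0]

data[1] = 7 → [0, 7, 3, 6]
pop() removes 6 → [0, 7, 3]
data[0] = data[0]*data[0] = 0*0 = 0 → [0, 7, 3]
reverse → [3, 7, 0]
data[0] = data[0]+data[-1] = 3+0 = 3 → [3, 7, 0]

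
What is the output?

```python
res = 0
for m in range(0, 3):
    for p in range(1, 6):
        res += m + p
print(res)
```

60

m=0,p=1: res = 0+1 = 1
m=0,p=2: res = 1+2 = 3
m=0,p=3: res = 3+3 = 6
m=0,p=4: res = 6+4 = 10
m=0,p=5: res = 10+5 = 15
m=1,p=1: res = 15+2 = 17
m=1,p=2: res = 17+3 = 20
m=1,p=3: res = 20+4 = 24
m=1,p=4: res = 24+5 = 29
m=1,p=5: res = 29+6 = 35
m=2,p=1: res = 35+3 = 38
m=2,p=2: res = 38+4 = 42
m=2,p=3: res = 42+5 = 47
m=2,p=4: res = 47+6 = 53
m=2,p=5: res = 53+7 = 60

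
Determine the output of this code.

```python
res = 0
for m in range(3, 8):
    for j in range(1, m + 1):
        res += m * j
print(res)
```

m=3,j=1: res = 0+3 = 3
m=3,j=2: res = 3+6 = 9
m=3,j=3: res = 9+9 = 18
m=4,j=1: res = 18+4 = 22
m=4,j=2: res = 22+8 = 30
m=4,j=3: res = 30+12 = 42
m=4,j=4: res = 42+16 = 58
m=5,j=1: res = 58+5 = 63
m=5,j=2: res = 63+10 = 73
m=5,j=3: res = 73+15 = 88
m=5,j=4: res = 88+20 = 108
m=5,j=5: res = 108+25 = 133
m=6,j=1: res = 133+6 = 139
m=6,j=2: res = 139+12 = 151
m=6,j=3: res = 151+18 = 169
m=6,j=4: res = 169+24 = 193
m=6,j=5: res = 193+30 = 223
m=6,j=6: res = 223+36 = 259
m=7,j=1: res = 259+7 = 266
m=7,j=2: res = 266+14 = 280
m=7,j=3: res = 280+21 = 301
m=7,j=4: res = 301+28 = 329
m=7,j=5: res = 329+35 = 364
m=7,j=6: res = 364+42 = 406
m=7,j=7: res = 406+49 = 455

455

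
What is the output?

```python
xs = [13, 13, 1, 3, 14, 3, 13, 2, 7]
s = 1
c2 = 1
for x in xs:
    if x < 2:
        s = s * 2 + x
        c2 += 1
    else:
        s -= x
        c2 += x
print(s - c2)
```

-161

x=13: not <2, s = 1-13 = -12; c2=14
x=13: not <2, s = (-12)-13 = -25; c2=27
x=1: <2, s = (-25)*2+1 = -49; c2=28
x=3: not <2, s = (-49)-3 = -52; c2=31
x=14: not <2, s = (-52)-14 = -66; c2=45
x=3: not <2, s = (-66)-3 = -69; c2=48
x=13: not <2, s = (-69)-13 = -82; c2=61
x=2: not <2, s = (-82)-2 = -84; c2=63
x=7: not <2, s = (-84)-7 = -91; c2=70
s-c2 = (-91)-70 = -161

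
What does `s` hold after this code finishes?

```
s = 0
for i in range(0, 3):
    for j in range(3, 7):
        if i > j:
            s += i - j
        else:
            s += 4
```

48

i=0,j=3: not 0>3, s = 0+4 = 4
i=0,j=4: not 0>4, s = 4+4 = 8
i=0,j=5: not 0>5, s = 8+4 = 12
i=0,j=6: not 0>6, s = 12+4 = 16
i=1,j=3: not 1>3, s = 16+4 = 20
i=1,j=4: not 1>4, s = 20+4 = 24
i=1,j=5: not 1>5, s = 24+4 = 28
i=1,j=6: not 1>6, s = 28+4 = 32
i=2,j=3: not 2>3, s = 32+4 = 36
i=2,j=4: not 2>4, s = 36+4 = 40
i=2,j=5: not 2>5, s = 40+4 = 44
i=2,j=6: not 2>6, s = 44+4 = 48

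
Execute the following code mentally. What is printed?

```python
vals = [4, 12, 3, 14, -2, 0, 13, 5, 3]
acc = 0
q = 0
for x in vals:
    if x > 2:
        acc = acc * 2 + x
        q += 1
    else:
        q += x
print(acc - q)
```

x=4: >2, acc = 0*2+4 = 4; q=1
x=12: >2, acc = 4*2+12 = 20; q=2
x=3: >2, acc = 20*2+3 = 43; q=3
x=14: >2, acc = 43*2+14 = 100; q=4
x=-2: not >2; q=2
x=0: not >2; q=2
x=13: >2, acc = 100*2+13 = 213; q=3
x=5: >2, acc = 213*2+5 = 431; q=4
x=3: >2, acc = 431*2+3 = 865; q=5
acc-q = 865-5 = 860

860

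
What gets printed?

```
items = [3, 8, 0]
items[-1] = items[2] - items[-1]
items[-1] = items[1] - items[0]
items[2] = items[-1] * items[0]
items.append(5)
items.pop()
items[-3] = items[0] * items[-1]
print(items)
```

[45, 8, 15]

items[-1] = items[2]-items[-1] = 0-0 = 0 → [3, 8, 0]
items[-1] = items[1]-items[0] = 8-3 = 5 → [3, 8, 5]
items[2] = items[-1]*items[0] = 5*3 = 15 → [3, 8, 15]
append 5 → [3, 8, 15, 5]
pop() removes 5 → [3, 8, 15]
items[-3] = items[0]*items[-1] = 3*15 = 45 → [45, 8, 15]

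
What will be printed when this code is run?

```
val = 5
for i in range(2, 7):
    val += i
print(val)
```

25

i=2: val = 5+2 = 7
i=3: val = 7+3 = 10
i=4: val = 10+4 = 14
i=5: val = 14+5 = 19
i=6: val = 19+6 = 25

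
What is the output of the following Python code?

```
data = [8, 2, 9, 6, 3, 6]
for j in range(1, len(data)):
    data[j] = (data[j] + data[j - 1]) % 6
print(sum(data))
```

22

j=1: data[1] = (2+8)%6 = 4 → [8, 4, 9, 6, 3, 6]
j=2: data[2] = (9+4)%6 = 1 → [8, 4, 1, 6, 3, 6]
j=3: data[3] = (6+1)%6 = 1 → [8, 4, 1, 1, 3, 6]
j=4: data[4] = (3+1)%6 = 4 → [8, 4, 1, 1, 4, 6]
j=5: data[5] = (6+4)%6 = 4 → [8, 4, 1, 1, 4, 4]
sum = 22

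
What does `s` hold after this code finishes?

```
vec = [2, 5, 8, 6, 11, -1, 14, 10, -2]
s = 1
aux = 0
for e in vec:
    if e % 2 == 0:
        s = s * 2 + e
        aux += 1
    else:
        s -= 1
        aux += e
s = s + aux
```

351

e=2: even, s = 1*2+2 = 4; aux=1
e=5: not even, s = 4-1 = 3; aux=6
e=8: even, s = 3*2+8 = 14; aux=7
e=6: even, s = 14*2+6 = 34; aux=8
e=11: not even, s = 34-1 = 33; aux=19
e=-1: not even, s = 33-1 = 32; aux=18
e=14: even, s = 32*2+14 = 78; aux=19
e=10: even, s = 78*2+10 = 166; aux=20
e=-2: even, s = 166*2+(-2) = 330; aux=21
s+aux = 330+21 = 351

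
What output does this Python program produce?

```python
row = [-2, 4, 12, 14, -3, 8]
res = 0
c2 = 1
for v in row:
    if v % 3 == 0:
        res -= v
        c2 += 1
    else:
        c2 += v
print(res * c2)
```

-243

v=-2: not %3==0; c2=-1
v=4: not %3==0; c2=3
v=12: %3==0, res = 0-12 = -12; c2=4
v=14: not %3==0; c2=18
v=-3: %3==0, res = (-12)-(-3) = -9; c2=19
v=8: not %3==0; c2=27
res*c2 = (-9)*27 = -243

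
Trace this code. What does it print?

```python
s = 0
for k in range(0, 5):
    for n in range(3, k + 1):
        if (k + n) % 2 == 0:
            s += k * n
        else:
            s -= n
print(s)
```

22

k=3,n=3: even sum, s = 0+9 = 9
k=4,n=3: odd sum, s = 9-3 = 6
k=4,n=4: even sum, s = 6+16 = 22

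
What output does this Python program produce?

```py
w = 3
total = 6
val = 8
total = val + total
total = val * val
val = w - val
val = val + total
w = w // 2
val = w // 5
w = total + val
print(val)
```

0

total = 8+6 = 14
total = 8*8 = 64
val = 3-8 = -5
val = (-5)+64 = 59
w = 3//2 = 1
val = 1//5 = 0
w = 64+0 = 64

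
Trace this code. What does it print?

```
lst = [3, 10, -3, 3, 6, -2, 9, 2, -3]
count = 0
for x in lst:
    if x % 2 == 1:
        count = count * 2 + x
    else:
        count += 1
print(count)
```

x=3: odd, count = 0*2+3 = 3
x=10: not odd, count = 3+1 = 4
x=-3: odd, count = 4*2+(-3) = 5
x=3: odd, count = 5*2+3 = 13
x=6: not odd, count = 13+1 = 14
x=-2: not odd, count = 14+1 = 15
x=9: odd, count = 15*2+9 = 39
x=2: not odd, count = 39+1 = 40
x=-3: odd, count = 40*2+(-3) = 77

77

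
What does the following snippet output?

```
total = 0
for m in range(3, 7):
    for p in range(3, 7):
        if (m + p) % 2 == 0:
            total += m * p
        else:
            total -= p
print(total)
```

m=3,p=3: even sum, total = 0+9 = 9
m=3,p=4: odd sum, total = 9-4 = 5
m=3,p=5: even sum, total = 5+15 = 20
m=3,p=6: odd sum, total = 20-6 = 14
m=4,p=3: odd sum, total = 14-3 = 11
m=4,p=4: even sum, total = 11+16 = 27
m=4,p=5: odd sum, total = 27-5 = 22
m=4,p=6: even sum, total = 22+24 = 46
m=5,p=3: even sum, total = 46+15 = 61
m=5,p=4: odd sum, total = 61-4 = 57
m=5,p=5: even sum, total = 57+25 = 82
m=5,p=6: odd sum, total = 82-6 = 76
m=6,p=3: odd sum, total = 76-3 = 73
m=6,p=4: even sum, total = 73+24 = 97
m=6,p=5: odd sum, total = 97-5 = 92
m=6,p=6: even sum, total = 92+36 = 128

128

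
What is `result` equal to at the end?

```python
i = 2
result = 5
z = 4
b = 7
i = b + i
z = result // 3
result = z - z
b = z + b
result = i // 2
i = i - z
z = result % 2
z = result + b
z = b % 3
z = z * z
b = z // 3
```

4

i = 7+2 = 9
z = 5//3 = 1
result = 1-1 = 0
b = 1+7 = 8
result = 9//2 = 4
i = 9-1 = 8
z = 4%2 = 0
z = 4+8 = 12
z = 8%3 = 2
z = 2*2 = 4
b = 4//3 = 1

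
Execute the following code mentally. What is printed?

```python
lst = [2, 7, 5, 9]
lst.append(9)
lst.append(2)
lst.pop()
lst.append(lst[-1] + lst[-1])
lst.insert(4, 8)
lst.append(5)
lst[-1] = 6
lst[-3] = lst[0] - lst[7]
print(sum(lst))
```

51

append 9 → [2, 7, 5, 9, 9]
append 2 → [2, 7, 5, 9, 9, 2]
pop() removes 2 → [2, 7, 5, 9, 9]
append lst[-1]+lst[-1] = 9+9 = 18 → [2, 7, 5, 9, 9, 18]
insert 8 at 4 → [2, 7, 5, 9, 8, 9, 18]
append 5 → [2, 7, 5, 9, 8, 9, 18, 5]
lst[-1] = 6 → [2, 7, 5, 9, 8, 9, 18, 6]
lst[-3] = lst[0]-lst[7] = 2-6 = -4 → [2, 7, 5, 9, 8, -4, 18, 6]
sum = 51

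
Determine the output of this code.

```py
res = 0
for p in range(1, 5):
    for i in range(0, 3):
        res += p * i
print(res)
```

30

p=1,i=0: res = 0+0 = 0
p=1,i=1: res = 0+1 = 1
p=1,i=2: res = 1+2 = 3
p=2,i=0: res = 3+0 = 3
p=2,i=1: res = 3+2 = 5
p=2,i=2: res = 5+4 = 9
p=3,i=0: res = 9+0 = 9
p=3,i=1: res = 9+3 = 12
p=3,i=2: res = 12+6 = 18
p=4,i=0: res = 18+0 = 18
p=4,i=1: res = 18+4 = 22
p=4,i=2: res = 22+8 = 30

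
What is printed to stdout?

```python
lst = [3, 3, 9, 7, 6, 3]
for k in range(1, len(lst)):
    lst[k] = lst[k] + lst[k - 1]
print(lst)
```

[3, 6, 15, 22, 28, 31]

k=1: lst[1] = 3+3 = 6 → [3, 6, 9, 7, 6, 3]
k=2: lst[2] = 9+6 = 15 → [3, 6, 15, 7, 6, 3]
k=3: lst[3] = 7+15 = 22 → [3, 6, 15, 22, 6, 3]
k=4: lst[4] = 6+22 = 28 → [3, 6, 15, 22, 28, 3]
k=5: lst[5] = 3+28 = 31 → [3, 6, 15, 22, 28, 31]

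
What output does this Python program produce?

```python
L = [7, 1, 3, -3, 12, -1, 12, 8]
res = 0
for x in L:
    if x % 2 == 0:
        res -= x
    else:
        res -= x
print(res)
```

-39

x=7: not even, res = 0-7 = -7
x=1: not even, res = (-7)-1 = -8
x=3: not even, res = (-8)-3 = -11
x=-3: not even, res = (-11)-(-3) = -8
x=12: even, res = (-8)-12 = -20
x=-1: not even, res = (-20)-(-1) = -19
x=12: even, res = (-19)-12 = -31
x=8: even, res = (-31)-8 = -39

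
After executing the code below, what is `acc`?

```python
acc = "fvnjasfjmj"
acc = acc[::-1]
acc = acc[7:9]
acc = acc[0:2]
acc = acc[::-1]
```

'vn'

reverse → 'jmjfsajnvf'
slice [7:9] → 'nv'
slice [0:2] → 'nv'
reverse → 'vn'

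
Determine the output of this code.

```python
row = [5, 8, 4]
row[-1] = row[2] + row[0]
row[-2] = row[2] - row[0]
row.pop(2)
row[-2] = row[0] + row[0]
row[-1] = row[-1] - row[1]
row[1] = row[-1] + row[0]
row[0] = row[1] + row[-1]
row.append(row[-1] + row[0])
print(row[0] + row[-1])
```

50

row[-1] = row[2]+row[0] = 4+5 = 9 → [5, 8, 9]
row[-2] = row[2]-row[0] = 9-5 = 4 → [5, 4, 9]
pop(2) removes 9 → [5, 4]
row[-2] = row[0]+row[0] = 5+5 = 10 → [10, 4]
row[-1] = row[-1]-row[1] = 4-4 = 0 → [10, 0]
row[1] = row[-1]+row[0] = 0+10 = 10 → [10, 10]
row[0] = row[1]+row[-1] = 10+10 = 20 → [20, 10]
append row[-1]+row[0] = 10+20 = 30 → [20, 10, 30]
row[0]+row[-1] = 20+30 = 50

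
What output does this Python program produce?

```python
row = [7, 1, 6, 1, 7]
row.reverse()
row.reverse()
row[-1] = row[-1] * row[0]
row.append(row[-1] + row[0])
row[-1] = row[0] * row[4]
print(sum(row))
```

407

reverse → [7, 1, 6, 1, 7]
reverse → [7, 1, 6, 1, 7]
row[-1] = row[-1]*row[0] = 7*7 = 49 → [7, 1, 6, 1, 49]
append row[-1]+row[0] = 49+7 = 56 → [7, 1, 6, 1, 49, 56]
row[-1] = row[0]*row[4] = 7*49 = 343 → [7, 1, 6, 1, 49, 343]
sum = 407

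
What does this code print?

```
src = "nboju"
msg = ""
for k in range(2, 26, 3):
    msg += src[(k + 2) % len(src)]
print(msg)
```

uonjbuon

k=2: add src[4]='u' → 'u'
k=5: add src[2]='o' → 'uo'
k=8: add src[0]='n' → 'uon'
k=11: add src[3]='j' → 'uonj'
k=14: add src[1]='b' → 'uonjb'
k=17: add src[4]='u' → 'uonjbu'
k=20: add src[2]='o' → 'uonjbuo'
k=23: add src[0]='n' → 'uonjbuon'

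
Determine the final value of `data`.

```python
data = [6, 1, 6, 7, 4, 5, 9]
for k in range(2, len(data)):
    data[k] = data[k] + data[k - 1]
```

[6, 1, 7, 14, 18, 23, 32]

k=2: data[2] = 6+1 = 7 → [6, 1, 7, 7, 4, 5, 9]
k=3: data[3] = 7+7 = 14 → [6, 1, 7, 14, 4, 5, 9]
k=4: data[4] = 4+14 = 18 → [6, 1, 7, 14, 18, 5, 9]
k=5: data[5] = 5+18 = 23 → [6, 1, 7, 14, 18, 23, 9]
k=6: data[6] = 9+23 = 32 → [6, 1, 7, 14, 18, 23, 32]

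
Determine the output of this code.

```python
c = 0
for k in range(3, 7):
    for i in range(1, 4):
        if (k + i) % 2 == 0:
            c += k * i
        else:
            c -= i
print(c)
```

k=3,i=1: even sum, c = 0+3 = 3
k=3,i=2: odd sum, c = 3-2 = 1
k=3,i=3: even sum, c = 1+9 = 10
k=4,i=1: odd sum, c = 10-1 = 9
k=4,i=2: even sum, c = 9+8 = 17
k=4,i=3: odd sum, c = 17-3 = 14
k=5,i=1: even sum, c = 14+5 = 19
k=5,i=2: odd sum, c = 19-2 = 17
k=5,i=3: even sum, c = 17+15 = 32
k=6,i=1: odd sum, c = 32-1 = 31
k=6,i=2: even sum, c = 31+12 = 43
k=6,i=3: odd sum, c = 43-3 = 40

40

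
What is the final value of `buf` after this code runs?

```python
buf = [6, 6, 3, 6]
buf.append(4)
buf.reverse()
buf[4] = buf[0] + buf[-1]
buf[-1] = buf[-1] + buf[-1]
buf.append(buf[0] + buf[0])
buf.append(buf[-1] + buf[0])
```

[4, 6, 3, 6, 20, 8, 12]

append 4 → [6, 6, 3, 6, 4]
reverse → [4, 6, 3, 6, 6]
buf[4] = buf[0]+buf[-1] = 4+6 = 10 → [4, 6, 3, 6, 10]
buf[-1] = buf[-1]+buf[-1] = 10+10 = 20 → [4, 6, 3, 6, 20]
append buf[0]+buf[0] = 4+4 = 8 → [4, 6, 3, 6, 20, 8]
append buf[-1]+buf[0] = 8+4 = 12 → [4, 6, 3, 6, 20, 8, 12]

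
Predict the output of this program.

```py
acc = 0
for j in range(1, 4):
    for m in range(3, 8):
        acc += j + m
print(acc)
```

105

j=1,m=3: acc = 0+4 = 4
j=1,m=4: acc = 4+5 = 9
j=1,m=5: acc = 9+6 = 15
j=1,m=6: acc = 15+7 = 22
j=1,m=7: acc = 22+8 = 30
j=2,m=3: acc = 30+5 = 35
j=2,m=4: acc = 35+6 = 41
j=2,m=5: acc = 41+7 = 48
j=2,m=6: acc = 48+8 = 56
j=2,m=7: acc = 56+9 = 65
j=3,m=3: acc = 65+6 = 71
j=3,m=4: acc = 71+7 = 78
j=3,m=5: acc = 78+8 = 86
j=3,m=6: acc = 86+9 = 95
j=3,m=7: acc = 95+10 = 105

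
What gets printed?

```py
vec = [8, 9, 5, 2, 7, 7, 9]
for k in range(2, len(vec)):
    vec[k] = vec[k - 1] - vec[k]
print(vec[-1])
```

-21

k=2: vec[2] = 9-5 = 4 → [8, 9, 4, 2, 7, 7, 9]
k=3: vec[3] = 4-2 = 2 → [8, 9, 4, 2, 7, 7, 9]
k=4: vec[4] = 2-7 = -5 → [8, 9, 4, 2, -5, 7, 9]
k=5: vec[5] = (-5)-7 = -12 → [8, 9, 4, 2, -5, -12, 9]
k=6: vec[6] = (-12)-9 = -21 → [8, 9, 4, 2, -5, -12, -21]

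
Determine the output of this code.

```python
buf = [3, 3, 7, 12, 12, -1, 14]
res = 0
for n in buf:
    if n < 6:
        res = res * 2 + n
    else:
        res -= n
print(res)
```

-59

n=3: <6, res = 0*2+3 = 3
n=3: <6, res = 3*2+3 = 9
n=7: not <6, res = 9-7 = 2
n=12: not <6, res = 2-12 = -10
n=12: not <6, res = (-10)-12 = -22
n=-1: <6, res = (-22)*2+(-1) = -45
n=14: not <6, res = (-45)-14 = -59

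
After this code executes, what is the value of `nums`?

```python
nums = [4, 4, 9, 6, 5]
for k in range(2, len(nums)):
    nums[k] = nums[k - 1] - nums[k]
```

k=2: nums[2] = 4-9 = -5 → [4, 4, -5, 6, 5]
k=3: nums[3] = (-5)-6 = -11 → [4, 4, -5, -11, 5]
k=4: nums[4] = (-11)-5 = -16 → [4, 4, -5, -11, -16]

[4, 4, -5, -11, -16]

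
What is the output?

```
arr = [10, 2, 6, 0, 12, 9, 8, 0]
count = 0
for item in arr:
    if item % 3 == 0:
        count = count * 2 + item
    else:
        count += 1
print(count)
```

item=10: not %3==0, count = 0+1 = 1
item=2: not %3==0, count = 1+1 = 2
item=6: %3==0, count = 2*2+6 = 10
item=0: %3==0, count = 10*2+0 = 20
item=12: %3==0, count = 20*2+12 = 52
item=9: %3==0, count = 52*2+9 = 113
item=8: not %3==0, count = 113+1 = 114
item=0: %3==0, count = 114*2+0 = 228

228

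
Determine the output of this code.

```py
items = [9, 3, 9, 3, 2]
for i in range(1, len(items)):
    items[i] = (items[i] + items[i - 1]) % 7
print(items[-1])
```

5

i=1: items[1] = (3+9)%7 = 5 → [9, 5, 9, 3, 2]
i=2: items[2] = (9+5)%7 = 0 → [9, 5, 0, 3, 2]
i=3: items[3] = (3+0)%7 = 3 → [9, 5, 0, 3, 2]
i=4: items[4] = (2+3)%7 = 5 → [9, 5, 0, 3, 5]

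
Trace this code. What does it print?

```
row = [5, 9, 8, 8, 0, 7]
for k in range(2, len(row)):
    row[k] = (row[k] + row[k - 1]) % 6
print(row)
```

[5, 9, 5, 1, 1, 2]

k=2: row[2] = (8+9)%6 = 5 → [5, 9, 5, 8, 0, 7]
k=3: row[3] = (8+5)%6 = 1 → [5, 9, 5, 1, 0, 7]
k=4: row[4] = (0+1)%6 = 1 → [5, 9, 5, 1, 1, 7]
k=5: row[5] = (7+1)%6 = 2 → [5, 9, 5, 1, 1, 2]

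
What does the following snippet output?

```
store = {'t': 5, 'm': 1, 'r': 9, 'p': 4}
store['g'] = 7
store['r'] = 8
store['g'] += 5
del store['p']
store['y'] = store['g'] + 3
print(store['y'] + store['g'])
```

store['g'] = 7 → {'t': 5, 'm': 1, 'r': 9, 'p': 4, 'g': 7}
store['r'] = 8 → {'t': 5, 'm': 1, 'r': 8, 'p': 4, 'g': 7}
store['g'] = 7+5 = 12 → {'t': 5, 'm': 1, 'r': 8, 'p': 4, 'g': 12}
del 'p' → {'t': 5, 'm': 1, 'r': 8, 'g': 12}
store['y'] = store['g']+3 = 15 → {'t': 5, 'm': 1, 'r': 8, 'g': 12, 'y': 15}
store['y']+store['g'] = 15+12 = 27

27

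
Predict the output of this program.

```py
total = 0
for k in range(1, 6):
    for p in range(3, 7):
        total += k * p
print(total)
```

k=1,p=3: total = 0+3 = 3
k=1,p=4: total = 3+4 = 7
k=1,p=5: total = 7+5 = 12
k=1,p=6: total = 12+6 = 18
k=2,p=3: total = 18+6 = 24
k=2,p=4: total = 24+8 = 32
k=2,p=5: total = 32+10 = 42
k=2,p=6: total = 42+12 = 54
k=3,p=3: total = 54+9 = 63
k=3,p=4: total = 63+12 = 75
k=3,p=5: total = 75+15 = 90
k=3,p=6: total = 90+18 = 108
k=4,p=3: total = 108+12 = 120
k=4,p=4: total = 120+16 = 136
k=4,p=5: total = 136+20 = 156
k=4,p=6: total = 156+24 = 180
k=5,p=3: total = 180+15 = 195
k=5,p=4: total = 195+20 = 215
k=5,p=5: total = 215+25 = 240
k=5,p=6: total = 240+30 = 270

270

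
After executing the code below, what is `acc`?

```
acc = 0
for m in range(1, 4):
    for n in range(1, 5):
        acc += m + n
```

54

m=1,n=1: acc = 0+2 = 2
m=1,n=2: acc = 2+3 = 5
m=1,n=3: acc = 5+4 = 9
m=1,n=4: acc = 9+5 = 14
m=2,n=1: acc = 14+3 = 17
m=2,n=2: acc = 17+4 = 21
m=2,n=3: acc = 21+5 = 26
m=2,n=4: acc = 26+6 = 32
m=3,n=1: acc = 32+4 = 36
m=3,n=2: acc = 36+5 = 41
m=3,n=3: acc = 41+6 = 47
m=3,n=4: acc = 47+7 = 54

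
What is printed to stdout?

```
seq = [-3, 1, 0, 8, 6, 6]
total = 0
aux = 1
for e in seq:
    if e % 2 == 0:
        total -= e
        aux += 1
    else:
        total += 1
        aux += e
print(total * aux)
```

e=-3: not even, total = 0+1 = 1; aux=-2
e=1: not even, total = 1+1 = 2; aux=-1
e=0: even, total = 2-0 = 2; aux=0
e=8: even, total = 2-8 = -6; aux=1
e=6: even, total = (-6)-6 = -12; aux=2
e=6: even, total = (-12)-6 = -18; aux=3
total*aux = (-18)*3 = -54

-54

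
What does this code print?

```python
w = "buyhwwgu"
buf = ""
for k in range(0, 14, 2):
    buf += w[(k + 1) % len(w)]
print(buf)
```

k=0: add w[1]='u' → 'u'
k=2: add w[3]='h' → 'uh'
k=4: add w[5]='w' → 'uhw'
k=6: add w[7]='u' → 'uhwu'
k=8: add w[1]='u' → 'uhwuu'
k=10: add w[3]='h' → 'uhwuuh'
k=12: add w[5]='w' → 'uhwuuhw'

uhwuuhw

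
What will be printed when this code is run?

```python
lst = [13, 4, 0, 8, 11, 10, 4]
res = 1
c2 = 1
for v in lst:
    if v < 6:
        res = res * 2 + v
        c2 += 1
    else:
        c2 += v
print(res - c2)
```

v=13: not <6; c2=14
v=4: <6, res = 1*2+4 = 6; c2=15
v=0: <6, res = 6*2+0 = 12; c2=16
v=8: not <6; c2=24
v=11: not <6; c2=35
v=10: not <6; c2=45
v=4: <6, res = 12*2+4 = 28; c2=46
res-c2 = 28-46 = -18

-18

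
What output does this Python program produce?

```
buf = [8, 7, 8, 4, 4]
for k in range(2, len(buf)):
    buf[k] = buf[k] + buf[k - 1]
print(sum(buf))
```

k=2: buf[2] = 8+7 = 15 → [8, 7, 15, 4, 4]
k=3: buf[3] = 4+15 = 19 → [8, 7, 15, 19, 4]
k=4: buf[4] = 4+19 = 23 → [8, 7, 15, 19, 23]
sum = 72

72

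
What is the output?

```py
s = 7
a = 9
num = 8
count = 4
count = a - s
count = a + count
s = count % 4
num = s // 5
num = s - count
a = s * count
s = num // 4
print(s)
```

count = 9-7 = 2
count = 9+2 = 11
s = 11%4 = 3
num = 3//5 = 0
num = 3-11 = -8
a = 3*11 = 33
s = (-8)//4 = -2

-2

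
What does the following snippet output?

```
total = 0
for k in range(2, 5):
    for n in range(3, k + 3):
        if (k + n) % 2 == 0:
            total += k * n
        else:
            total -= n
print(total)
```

k=2,n=3: odd sum, total = 0-3 = -3
k=2,n=4: even sum, total = (-3)+8 = 5
k=3,n=3: even sum, total = 5+9 = 14
k=3,n=4: odd sum, total = 14-4 = 10
k=3,n=5: even sum, total = 10+15 = 25
k=4,n=3: odd sum, total = 25-3 = 22
k=4,n=4: even sum, total = 22+16 = 38
k=4,n=5: odd sum, total = 38-5 = 33
k=4,n=6: even sum, total = 33+24 = 57

57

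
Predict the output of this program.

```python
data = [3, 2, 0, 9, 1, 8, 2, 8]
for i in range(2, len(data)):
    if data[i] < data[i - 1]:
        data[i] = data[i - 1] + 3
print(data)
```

[3, 2, 5, 9, 12, 15, 18, 21]

i=2: 0<2, data[2] = 2+3 = 5 → [3, 2, 5, 9, 1, 8, 2, 8]
i=3: 9>=5, unchanged → [3, 2, 5, 9, 1, 8, 2, 8]
i=4: 1<9, data[4] = 9+3 = 12 → [3, 2, 5, 9, 12, 8, 2, 8]
i=5: 8<12, data[5] = 12+3 = 15 → [3, 2, 5, 9, 12, 15, 2, 8]
i=6: 2<15, data[6] = 15+3 = 18 → [3, 2, 5, 9, 12, 15, 18, 8]
i=7: 8<18, data[7] = 18+3 = 21 → [3, 2, 5, 9, 12, 15, 18, 21]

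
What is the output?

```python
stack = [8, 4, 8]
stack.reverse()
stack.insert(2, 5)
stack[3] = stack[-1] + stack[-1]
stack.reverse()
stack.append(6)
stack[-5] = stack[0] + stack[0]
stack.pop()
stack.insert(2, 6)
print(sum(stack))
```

55

reverse → [8, 4, 8]
insert 5 at 2 → [8, 4, 5, 8]
stack[3] = stack[-1]+stack[-1] = 8+8 = 16 → [8, 4, 5, 16]
reverse → [16, 5, 4, 8]
append 6 → [16, 5, 4, 8, 6]
stack[-5] = stack[0]+stack[0] = 16+16 = 32 → [32, 5, 4, 8, 6]
pop() removes 6 → [32, 5, 4, 8]
insert 6 at 2 → [32, 5, 6, 4, 8]
sum = 55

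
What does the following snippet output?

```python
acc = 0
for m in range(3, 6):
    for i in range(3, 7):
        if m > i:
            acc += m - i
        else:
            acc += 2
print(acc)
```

22

m=3,i=3: not 3>3, acc = 0+2 = 2
m=3,i=4: not 3>4, acc = 2+2 = 4
m=3,i=5: not 3>5, acc = 4+2 = 6
m=3,i=6: not 3>6, acc = 6+2 = 8
m=4,i=3: 4>3, acc = 8+1 = 9
m=4,i=4: not 4>4, acc = 9+2 = 11
m=4,i=5: not 4>5, acc = 11+2 = 13
m=4,i=6: not 4>6, acc = 13+2 = 15
m=5,i=3: 5>3, acc = 15+2 = 17
m=5,i=4: 5>4, acc = 17+1 = 18
m=5,i=5: not 5>5, acc = 18+2 = 20
m=5,i=6: not 5>6, acc = 20+2 = 22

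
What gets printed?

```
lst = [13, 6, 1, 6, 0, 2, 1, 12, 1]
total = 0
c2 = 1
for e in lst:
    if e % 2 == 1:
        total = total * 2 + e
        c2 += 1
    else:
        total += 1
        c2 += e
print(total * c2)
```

4123

e=13: odd, total = 0*2+13 = 13; c2=2
e=6: not odd, total = 13+1 = 14; c2=8
e=1: odd, total = 14*2+1 = 29; c2=9
e=6: not odd, total = 29+1 = 30; c2=15
e=0: not odd, total = 30+1 = 31; c2=15
e=2: not odd, total = 31+1 = 32; c2=17
e=1: odd, total = 32*2+1 = 65; c2=18
e=12: not odd, total = 65+1 = 66; c2=30
e=1: odd, total = 66*2+1 = 133; c2=31
total*c2 = 133*31 = 4123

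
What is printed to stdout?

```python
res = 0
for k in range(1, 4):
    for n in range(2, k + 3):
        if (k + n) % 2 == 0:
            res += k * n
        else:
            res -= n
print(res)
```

k=1,n=2: odd sum, res = 0-2 = -2
k=1,n=3: even sum, res = (-2)+3 = 1
k=2,n=2: even sum, res = 1+4 = 5
k=2,n=3: odd sum, res = 5-3 = 2
k=2,n=4: even sum, res = 2+8 = 10
k=3,n=2: odd sum, res = 10-2 = 8
k=3,n=3: even sum, res = 8+9 = 17
k=3,n=4: odd sum, res = 17-4 = 13
k=3,n=5: even sum, res = 13+15 = 28

28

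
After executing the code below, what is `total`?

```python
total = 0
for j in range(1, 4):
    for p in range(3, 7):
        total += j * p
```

j=1,p=3: total = 0+3 = 3
j=1,p=4: total = 3+4 = 7
j=1,p=5: total = 7+5 = 12
j=1,p=6: total = 12+6 = 18
j=2,p=3: total = 18+6 = 24
j=2,p=4: total = 24+8 = 32
j=2,p=5: total = 32+10 = 42
j=2,p=6: total = 42+12 = 54
j=3,p=3: total = 54+9 = 63
j=3,p=4: total = 63+12 = 75
j=3,p=5: total = 75+15 = 90
j=3,p=6: total = 90+18 = 108

108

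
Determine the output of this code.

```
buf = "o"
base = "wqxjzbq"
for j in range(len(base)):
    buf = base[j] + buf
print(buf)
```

j=0: prepend 'w' → 'wo'
j=1: prepend 'q' → 'qwo'
j=2: prepend 'x' → 'xqwo'
j=3: prepend 'j' → 'jxqwo'
j=4: prepend 'z' → 'zjxqwo'
j=5: prepend 'b' → 'bzjxqwo'
j=6: prepend 'q' → 'qbzjxqwo'

qbzjxqwo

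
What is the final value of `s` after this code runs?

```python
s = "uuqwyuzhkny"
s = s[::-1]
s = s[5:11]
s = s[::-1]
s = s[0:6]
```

'uuqwyu'

reverse → 'ynkhzuywquu'
slice [5:11] → 'uywquu'
reverse → 'uuqwyu'
slice [0:6] → 'uuqwyu'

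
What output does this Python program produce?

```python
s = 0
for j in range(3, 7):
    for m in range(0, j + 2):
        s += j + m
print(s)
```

196

j=3,m=0: s = 0+3 = 3
j=3,m=1: s = 3+4 = 7
j=3,m=2: s = 7+5 = 12
j=3,m=3: s = 12+6 = 18
j=3,m=4: s = 18+7 = 25
j=4,m=0: s = 25+4 = 29
j=4,m=1: s = 29+5 = 34
j=4,m=2: s = 34+6 = 40
j=4,m=3: s = 40+7 = 47
j=4,m=4: s = 47+8 = 55
j=4,m=5: s = 55+9 = 64
j=5,m=0: s = 64+5 = 69
j=5,m=1: s = 69+6 = 75
j=5,m=2: s = 75+7 = 82
j=5,m=3: s = 82+8 = 90
j=5,m=4: s = 90+9 = 99
j=5,m=5: s = 99+10 = 109
j=5,m=6: s = 109+11 = 120
j=6,m=0: s = 120+6 = 126
j=6,m=1: s = 126+7 = 133
j=6,m=2: s = 133+8 = 141
j=6,m=3: s = 141+9 = 150
j=6,m=4: s = 150+10 = 160
j=6,m=5: s = 160+11 = 171
j=6,m=6: s = 171+12 = 183
j=6,m=7: s = 183+13 = 196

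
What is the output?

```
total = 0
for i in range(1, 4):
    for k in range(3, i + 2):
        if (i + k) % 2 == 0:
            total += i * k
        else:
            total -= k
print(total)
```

2

i=2,k=3: odd sum, total = 0-3 = -3
i=3,k=3: even sum, total = (-3)+9 = 6
i=3,k=4: odd sum, total = 6-4 = 2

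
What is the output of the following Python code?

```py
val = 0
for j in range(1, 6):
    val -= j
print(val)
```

j=1: val = 0-1 = -1
j=2: val = (-1)-2 = -3
j=3: val = (-3)-3 = -6
j=4: val = (-6)-4 = -10
j=5: val = (-10)-5 = -15

-15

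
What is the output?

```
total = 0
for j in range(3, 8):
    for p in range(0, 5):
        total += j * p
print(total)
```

250

j=3,p=0: total = 0+0 = 0
j=3,p=1: total = 0+3 = 3
j=3,p=2: total = 3+6 = 9
j=3,p=3: total = 9+9 = 18
j=3,p=4: total = 18+12 = 30
j=4,p=0: total = 30+0 = 30
j=4,p=1: total = 30+4 = 34
j=4,p=2: total = 34+8 = 42
j=4,p=3: total = 42+12 = 54
j=4,p=4: total = 54+16 = 70
j=5,p=0: total = 70+0 = 70
j=5,p=1: total = 70+5 = 75
j=5,p=2: total = 75+10 = 85
j=5,p=3: total = 85+15 = 100
j=5,p=4: total = 100+20 = 120
j=6,p=0: total = 120+0 = 120
j=6,p=1: total = 120+6 = 126
j=6,p=2: total = 126+12 = 138
j=6,p=3: total = 138+18 = 156
j=6,p=4: total = 156+24 = 180
j=7,p=0: total = 180+0 = 180
j=7,p=1: total = 180+7 = 187
j=7,p=2: total = 187+14 = 201
j=7,p=3: total = 201+21 = 222
j=7,p=4: total = 222+28 = 250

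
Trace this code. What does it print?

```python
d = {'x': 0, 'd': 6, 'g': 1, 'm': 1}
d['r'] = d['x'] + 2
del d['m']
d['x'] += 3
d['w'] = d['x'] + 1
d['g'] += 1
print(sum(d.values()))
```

d['r'] = d['x']+2 = 2 → {'x': 0, 'd': 6, 'g': 1, 'm': 1, 'r': 2}
del 'm' → {'x': 0, 'd': 6, 'g': 1, 'r': 2}
d['x'] = 0+3 = 3 → {'x': 3, 'd': 6, 'g': 1, 'r': 2}
d['w'] = d['x']+1 = 4 → {'x': 3, 'd': 6, 'g': 1, 'r': 2, 'w': 4}
d['g'] = 1+1 = 2 → {'x': 3, 'd': 6, 'g': 2, 'r': 2, 'w': 4}
sum of values = 17

17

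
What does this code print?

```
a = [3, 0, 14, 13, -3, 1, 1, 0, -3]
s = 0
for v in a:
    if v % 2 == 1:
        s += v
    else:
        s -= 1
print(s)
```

9

v=3: odd, s = 0+3 = 3
v=0: not odd, s = 3-1 = 2
v=14: not odd, s = 2-1 = 1
v=13: odd, s = 1+13 = 14
v=-3: odd, s = 14+(-3) = 11
v=1: odd, s = 11+1 = 12
v=1: odd, s = 12+1 = 13
v=0: not odd, s = 13-1 = 12
v=-3: odd, s = 12+(-3) = 9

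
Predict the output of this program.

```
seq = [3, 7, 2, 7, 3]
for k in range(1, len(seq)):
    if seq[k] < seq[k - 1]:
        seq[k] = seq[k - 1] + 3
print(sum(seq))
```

49

k=1: 7>=3, unchanged → [3, 7, 2, 7, 3]
k=2: 2<7, seq[2] = 7+3 = 10 → [3, 7, 10, 7, 3]
k=3: 7<10, seq[3] = 10+3 = 13 → [3, 7, 10, 13, 3]
k=4: 3<13, seq[4] = 13+3 = 16 → [3, 7, 10, 13, 16]
sum = 49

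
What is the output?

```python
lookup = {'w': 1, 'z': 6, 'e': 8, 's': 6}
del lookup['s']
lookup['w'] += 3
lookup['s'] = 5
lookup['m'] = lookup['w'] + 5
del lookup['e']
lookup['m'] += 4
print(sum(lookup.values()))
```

28

del 's' → {'w': 1, 'z': 6, 'e': 8}
lookup['w'] = 1+3 = 4 → {'w': 4, 'z': 6, 'e': 8}
lookup['s'] = 5 → {'w': 4, 'z': 6, 'e': 8, 's': 5}
lookup['m'] = lookup['w']+5 = 9 → {'w': 4, 'z': 6, 'e': 8, 's': 5, 'm': 9}
del 'e' → {'w': 4, 'z': 6, 's': 5, 'm': 9}
lookup['m'] = 9+4 = 13 → {'w': 4, 'z': 6, 's': 5, 'm': 13}
sum of values = 28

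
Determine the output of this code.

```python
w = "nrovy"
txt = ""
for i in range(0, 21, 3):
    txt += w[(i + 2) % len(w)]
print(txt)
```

i=0: add w[2]='o' → 'o'
i=3: add w[0]='n' → 'on'
i=6: add w[3]='v' → 'onv'
i=9: add w[1]='r' → 'onvr'
i=12: add w[4]='y' → 'onvry'
i=15: add w[2]='o' → 'onvryo'
i=18: add w[0]='n' → 'onvryon'

onvryon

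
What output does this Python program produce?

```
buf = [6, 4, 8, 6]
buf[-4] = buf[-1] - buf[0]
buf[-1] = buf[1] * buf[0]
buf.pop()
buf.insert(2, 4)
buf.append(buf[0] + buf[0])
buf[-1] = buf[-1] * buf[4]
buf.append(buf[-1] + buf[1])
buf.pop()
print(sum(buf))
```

16

buf[-4] = buf[-1]-buf[0] = 6-6 = 0 → [0, 4, 8, 6]
buf[-1] = buf[1]*buf[0] = 4*0 = 0 → [0, 4, 8, 0]
pop() removes 0 → [0, 4, 8]
insert 4 at 2 → [0, 4, 4, 8]
append buf[0]+buf[0] = 0+0 = 0 → [0, 4, 4, 8, 0]
buf[-1] = buf[-1]*buf[4] = 0*0 = 0 → [0, 4, 4, 8, 0]
append buf[-1]+buf[1] = 0+4 = 4 → [0, 4, 4, 8, 0, 4]
pop() removes 4 → [0, 4, 4, 8, 0]
sum = 16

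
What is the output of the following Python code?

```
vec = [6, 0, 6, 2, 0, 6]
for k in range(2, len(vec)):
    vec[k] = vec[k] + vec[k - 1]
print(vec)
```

k=2: vec[2] = 6+0 = 6 → [6, 0, 6, 2, 0, 6]
k=3: vec[3] = 2+6 = 8 → [6, 0, 6, 8, 0, 6]
k=4: vec[4] = 0+8 = 8 → [6, 0, 6, 8, 8, 6]
k=5: vec[5] = 6+8 = 14 → [6, 0, 6, 8, 8, 14]

[6, 0, 6, 8, 8, 14]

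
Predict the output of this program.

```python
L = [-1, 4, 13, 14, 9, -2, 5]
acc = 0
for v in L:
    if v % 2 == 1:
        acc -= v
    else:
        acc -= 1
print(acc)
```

v=-1: odd, acc = 0-(-1) = 1
v=4: not odd, acc = 1-1 = 0
v=13: odd, acc = 0-13 = -13
v=14: not odd, acc = (-13)-1 = -14
v=9: odd, acc = (-14)-9 = -23
v=-2: not odd, acc = (-23)-1 = -24
v=5: odd, acc = (-24)-5 = -29

-29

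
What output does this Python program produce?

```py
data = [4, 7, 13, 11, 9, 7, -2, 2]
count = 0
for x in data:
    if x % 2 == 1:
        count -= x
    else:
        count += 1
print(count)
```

-44

x=4: not odd, count = 0+1 = 1
x=7: odd, count = 1-7 = -6
x=13: odd, count = (-6)-13 = -19
x=11: odd, count = (-19)-11 = -30
x=9: odd, count = (-30)-9 = -39
x=7: odd, count = (-39)-7 = -46
x=-2: not odd, count = (-46)+1 = -45
x=2: not odd, count = (-45)+1 = -44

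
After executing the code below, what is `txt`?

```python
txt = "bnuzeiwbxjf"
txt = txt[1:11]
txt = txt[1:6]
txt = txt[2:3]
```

slice [1:11] → 'nuzeiwbxjf'
slice [1:6] → 'uzeiw'
slice [2:3] → 'e'

'e'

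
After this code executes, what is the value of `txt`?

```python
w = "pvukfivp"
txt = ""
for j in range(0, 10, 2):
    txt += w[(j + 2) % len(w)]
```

j=0: add w[2]='u' → 'u'
j=2: add w[4]='f' → 'uf'
j=4: add w[6]='v' → 'ufv'
j=6: add w[0]='p' → 'ufvp'
j=8: add w[2]='u' → 'ufvpu'

'ufvpu'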